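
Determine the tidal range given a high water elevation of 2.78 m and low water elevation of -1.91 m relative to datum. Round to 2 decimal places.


Tidal range = High water - Low water
Tidal range = 2.78 - (-1.91)
Tidal range = 4.69 m

4.69


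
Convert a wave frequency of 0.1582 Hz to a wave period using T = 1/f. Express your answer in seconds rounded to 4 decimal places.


T = 1 / f
T = 1 / 0.1582
T = 6.3211 s

6.3211


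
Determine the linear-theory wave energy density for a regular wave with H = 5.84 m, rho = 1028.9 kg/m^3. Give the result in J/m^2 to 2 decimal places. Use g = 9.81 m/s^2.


E = (1/8) * rho * g * H^2
E = (1/8) * 1028.9 * 9.81 * 5.84^2
E = 0.125 * 1028.9 * 9.81 * 34.1056
E = 43030.65 J/m^2

43030.65


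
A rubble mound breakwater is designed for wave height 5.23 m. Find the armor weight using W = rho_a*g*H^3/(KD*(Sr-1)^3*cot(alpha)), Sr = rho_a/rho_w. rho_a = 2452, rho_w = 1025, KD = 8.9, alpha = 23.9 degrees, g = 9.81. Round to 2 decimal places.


Sr = rho_a / rho_w = 2452 / 1025 = 2.392195
(Sr - 1) = 1.392195
(Sr - 1)^3 = 2.698363
cot(23.9) = 1 / tan(23.9) = 1 / 0.443139 = 2.256628
Numerator = 2452 * 9.81 * 5.23^3 = 3441078.1807
Denominator = 8.9 * 2.698363 * 2.256628 = 54.193893
W = 3441078.1807 / 54.193893
W = 63495.68 N

63495.68


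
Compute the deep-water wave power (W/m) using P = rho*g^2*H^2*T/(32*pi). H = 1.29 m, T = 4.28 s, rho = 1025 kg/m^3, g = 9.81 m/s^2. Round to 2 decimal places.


P = rho * g^2 * H^2 * T / (32 * pi)
P = 1025 * 9.81^2 * 1.29^2 * 4.28 / (32 * pi)
P = 1025 * 96.2361 * 1.6641 * 4.28 / 100.53096
P = 6988.52 W/m

6988.52


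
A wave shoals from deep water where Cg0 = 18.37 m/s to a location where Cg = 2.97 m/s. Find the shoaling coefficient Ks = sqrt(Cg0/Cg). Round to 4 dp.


Ks = sqrt(Cg0 / Cg)
Ks = sqrt(18.37 / 2.97)
Ks = sqrt(6.1852)
Ks = 2.4870

2.4870


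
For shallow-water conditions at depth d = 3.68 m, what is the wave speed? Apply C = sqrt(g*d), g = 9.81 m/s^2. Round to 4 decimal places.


Using the shallow-water approximation:
C = sqrt(g * d) = sqrt(9.81 * 3.68)
C = sqrt(36.1008)
C = 6.0084 m/s

6.0084


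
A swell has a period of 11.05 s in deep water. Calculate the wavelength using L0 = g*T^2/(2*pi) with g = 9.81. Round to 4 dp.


L0 = g * T^2 / (2 * pi)
L0 = 9.81 * 11.05^2 / (2 * pi)
L0 = 9.81 * 122.1025 / 6.28319
L0 = 1197.8255 / 6.28319
L0 = 190.6399 m

190.6399


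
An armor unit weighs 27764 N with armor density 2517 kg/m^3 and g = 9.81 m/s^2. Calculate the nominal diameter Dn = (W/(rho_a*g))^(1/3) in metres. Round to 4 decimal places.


V = W / (rho_a * g)
V = 27764 / (2517 * 9.81)
V = 27764 / 24691.77
V = 1.124423 m^3
Dn = V^(1/3) = 1.124423^(1/3)
Dn = 1.0399 m

1.0399


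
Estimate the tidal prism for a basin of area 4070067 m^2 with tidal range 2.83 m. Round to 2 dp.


Tidal prism = Area * Tidal range
P = 4070067 * 2.83
P = 11518289.61 m^3

11518289.61


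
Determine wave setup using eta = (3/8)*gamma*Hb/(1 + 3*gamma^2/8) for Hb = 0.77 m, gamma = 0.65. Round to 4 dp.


eta = (3/8) * gamma * Hb / (1 + 3*gamma^2/8)
Numerator = (3/8) * 0.65 * 0.77 = 0.187688
Denominator = 1 + 3*0.65^2/8 = 1 + 0.158438 = 1.158438
eta = 0.187688 / 1.158438
eta = 0.1620 m

0.1620


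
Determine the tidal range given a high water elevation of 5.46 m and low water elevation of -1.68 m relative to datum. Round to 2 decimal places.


Tidal range = High water - Low water
Tidal range = 5.46 - (-1.68)
Tidal range = 7.14 m

7.14


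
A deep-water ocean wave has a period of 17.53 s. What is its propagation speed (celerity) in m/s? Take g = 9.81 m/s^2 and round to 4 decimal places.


We use the deep-water celerity formula:
C = g * T / (2 * pi)
C = 9.81 * 17.53 / (2 * 3.14159...)
C = 171.969300 / 6.283185
C = 27.3698 m/s

27.3698


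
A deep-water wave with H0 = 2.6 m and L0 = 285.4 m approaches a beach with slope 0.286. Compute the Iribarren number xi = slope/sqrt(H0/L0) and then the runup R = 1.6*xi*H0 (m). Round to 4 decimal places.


xi = slope / sqrt(H0/L0)
H0/L0 = 2.6/285.4 = 0.009110
sqrt(0.009110) = 0.095446
xi = 0.286 / 0.095446 = 2.996445
R = 1.6 * xi * H0 = 1.6 * 2.996445 * 2.6
R = 12.4652 m

12.4652


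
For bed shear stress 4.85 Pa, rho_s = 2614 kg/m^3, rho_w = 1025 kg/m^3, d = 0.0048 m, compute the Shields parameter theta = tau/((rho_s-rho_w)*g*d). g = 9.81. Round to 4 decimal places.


theta = tau / ((rho_s - rho_w) * g * d)
rho_s - rho_w = 2614 - 1025 = 1589
Denominator = 1589 * 9.81 * 0.0048 = 74.822832
theta = 4.85 / 74.822832
theta = 0.0648

0.0648


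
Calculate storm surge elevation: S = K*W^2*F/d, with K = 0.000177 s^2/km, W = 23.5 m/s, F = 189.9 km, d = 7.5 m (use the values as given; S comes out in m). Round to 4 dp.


S = K * W^2 * F / d
W^2 = 23.5^2 = 552.25
S = 0.000177 * 552.25 * 189.9 / 7.5
Numerator = 0.000177 * 552.25 * 189.9 = 18.562393
S = 18.562393 / 7.5 = 2.4750 m

2.4750


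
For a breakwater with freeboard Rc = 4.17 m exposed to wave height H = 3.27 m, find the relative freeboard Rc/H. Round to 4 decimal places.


Relative freeboard = Rc / H
= 4.17 / 3.27
= 1.2752

1.2752


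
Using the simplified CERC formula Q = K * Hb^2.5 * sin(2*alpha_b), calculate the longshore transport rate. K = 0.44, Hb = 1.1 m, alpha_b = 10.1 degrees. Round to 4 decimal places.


Q = K * Hb^2.5 * sin(2 * alpha_b)
Hb^2.5 = 1.1^2.5 = 1.269059
sin(2 * 10.1) = sin(20.2) = 0.345298
Q = 0.44 * 1.269059 * 0.345298
Q = 0.1928 m^3/s

0.1928


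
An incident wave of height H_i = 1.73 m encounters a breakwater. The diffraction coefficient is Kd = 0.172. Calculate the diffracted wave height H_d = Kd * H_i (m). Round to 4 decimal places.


H_d = Kd * H_i
H_d = 0.172 * 1.73
H_d = 0.2976 m

0.2976


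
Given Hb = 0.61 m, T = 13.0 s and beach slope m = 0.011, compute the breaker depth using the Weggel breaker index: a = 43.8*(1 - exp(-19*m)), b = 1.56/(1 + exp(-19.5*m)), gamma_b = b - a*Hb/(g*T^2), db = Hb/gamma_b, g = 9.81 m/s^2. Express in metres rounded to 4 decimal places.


a = 43.8 * (1 - exp(-19 * m))
exp(-19 * 0.011) = exp(-0.2090) = 0.811395
a = 43.8 * (1 - 0.811395) = 8.260889
b = 1.56 / (1 + exp(-19.5 * m))
exp(-19.5 * 0.011) = exp(-0.2145) = 0.806945
b = 1.56 / (1 + 0.806945) = 0.863336
Hb / (g * T^2) = 0.61 / (9.81 * 13.0^2) = 0.61 / 1657.8900 = 0.00036794
gamma_b = b - a * Hb/(g*T^2) = 0.863336 - 8.260889 * 0.00036794 = 0.860296
db = Hb / gamma_b = 0.61 / 0.860296
db = 0.7091 m

0.7091


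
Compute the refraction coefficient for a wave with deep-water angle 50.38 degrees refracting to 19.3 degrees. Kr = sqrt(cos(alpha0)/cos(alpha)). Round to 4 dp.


Kr = sqrt(cos(alpha0) / cos(alpha))
cos(50.38) = 0.637693
cos(19.3) = 0.943801
Kr = sqrt(0.637693 / 0.943801)
Kr = sqrt(0.675665)
Kr = 0.8220

0.8220


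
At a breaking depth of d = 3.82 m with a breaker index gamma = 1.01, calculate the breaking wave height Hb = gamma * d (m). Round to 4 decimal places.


Hb = gamma * d
Hb = 1.01 * 3.82
Hb = 3.8582 m

3.8582


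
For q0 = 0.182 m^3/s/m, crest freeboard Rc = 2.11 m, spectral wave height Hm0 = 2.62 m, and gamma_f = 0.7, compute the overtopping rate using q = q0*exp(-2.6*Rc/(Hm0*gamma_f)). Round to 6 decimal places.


q = q0 * exp(-2.6 * Rc / (Hm0 * gamma_f))
Exponent = -2.6 * 2.11 / (2.62 * 0.7)
= -2.6 * 2.11 / 1.8340
= -2.991276
exp(-2.991276) = 0.050223
q = 0.182 * 0.050223
q = 0.009141 m^3/s/m

0.009141


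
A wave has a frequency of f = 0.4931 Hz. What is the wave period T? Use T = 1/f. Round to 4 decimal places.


T = 1 / f
T = 1 / 0.4931
T = 2.0280 s

2.0280


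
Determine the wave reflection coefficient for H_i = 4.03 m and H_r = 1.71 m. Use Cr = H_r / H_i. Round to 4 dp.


Cr = H_r / H_i
Cr = 1.71 / 4.03
Cr = 0.4243

0.4243


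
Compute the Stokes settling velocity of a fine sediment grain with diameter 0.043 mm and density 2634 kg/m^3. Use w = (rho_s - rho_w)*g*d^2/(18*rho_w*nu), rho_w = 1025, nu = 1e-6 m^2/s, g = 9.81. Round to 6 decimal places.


w = (rho_s - rho_w) * g * d^2 / (18 * rho_w * nu)
d = 0.043 mm = 0.000043 m
rho_s - rho_w = 2634 - 1025 = 1609
Numerator = 1609 * 9.81 * (0.000043)^2 = 0.000029185152
Denominator = 18 * 1025 * 1e-6 = 0.018450
w = 0.001582 m/s

0.001582


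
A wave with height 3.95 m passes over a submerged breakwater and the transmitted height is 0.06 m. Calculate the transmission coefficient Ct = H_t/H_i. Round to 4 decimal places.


Ct = H_t / H_i
Ct = 0.06 / 3.95
Ct = 0.0152

0.0152


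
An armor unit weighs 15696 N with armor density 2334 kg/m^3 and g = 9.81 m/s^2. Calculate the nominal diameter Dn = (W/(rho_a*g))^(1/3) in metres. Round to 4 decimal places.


V = W / (rho_a * g)
V = 15696 / (2334 * 9.81)
V = 15696 / 22896.54
V = 0.685518 m^3
Dn = V^(1/3) = 0.685518^(1/3)
Dn = 0.8817 m

0.8817


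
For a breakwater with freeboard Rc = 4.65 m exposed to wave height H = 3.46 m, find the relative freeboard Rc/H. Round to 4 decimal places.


Relative freeboard = Rc / H
= 4.65 / 3.46
= 1.3439

1.3439


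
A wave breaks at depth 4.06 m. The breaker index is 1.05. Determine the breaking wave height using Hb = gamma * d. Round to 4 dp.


Hb = gamma * d
Hb = 1.05 * 4.06
Hb = 4.2630 m

4.2630


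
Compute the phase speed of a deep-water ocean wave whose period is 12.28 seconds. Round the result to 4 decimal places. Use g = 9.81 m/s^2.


We use the deep-water celerity formula:
C = g * T / (2 * pi)
C = 9.81 * 12.28 / (2 * 3.14159...)
C = 120.466800 / 6.283185
C = 19.1729 m/s

19.1729


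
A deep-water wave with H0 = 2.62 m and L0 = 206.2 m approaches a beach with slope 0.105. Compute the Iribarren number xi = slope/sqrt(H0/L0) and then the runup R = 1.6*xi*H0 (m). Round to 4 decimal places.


xi = slope / sqrt(H0/L0)
H0/L0 = 2.62/206.2 = 0.012706
sqrt(0.012706) = 0.112721
xi = 0.105 / 0.112721 = 0.931500
R = 1.6 * xi * H0 = 1.6 * 0.931500 * 2.62
R = 3.9048 m

3.9048


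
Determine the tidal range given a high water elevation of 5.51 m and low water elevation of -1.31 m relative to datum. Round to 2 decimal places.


Tidal range = High water - Low water
Tidal range = 5.51 - (-1.31)
Tidal range = 6.82 m

6.82


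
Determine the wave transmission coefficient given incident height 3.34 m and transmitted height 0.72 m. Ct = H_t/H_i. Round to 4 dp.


Ct = H_t / H_i
Ct = 0.72 / 3.34
Ct = 0.2156

0.2156


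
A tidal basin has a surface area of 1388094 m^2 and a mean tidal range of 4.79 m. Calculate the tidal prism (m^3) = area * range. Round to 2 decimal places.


Tidal prism = Area * Tidal range
P = 1388094 * 4.79
P = 6648970.26 m^3

6648970.26


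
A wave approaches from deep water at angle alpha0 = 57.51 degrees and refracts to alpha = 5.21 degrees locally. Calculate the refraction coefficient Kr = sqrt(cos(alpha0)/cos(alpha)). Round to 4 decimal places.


Kr = sqrt(cos(alpha0) / cos(alpha))
cos(57.51) = 0.537152
cos(5.21) = 0.995869
Kr = sqrt(0.537152 / 0.995869)
Kr = sqrt(0.539381)
Kr = 0.7344

0.7344


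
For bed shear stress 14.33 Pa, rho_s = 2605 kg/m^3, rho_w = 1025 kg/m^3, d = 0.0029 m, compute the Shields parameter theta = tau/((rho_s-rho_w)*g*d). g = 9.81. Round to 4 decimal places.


theta = tau / ((rho_s - rho_w) * g * d)
rho_s - rho_w = 2605 - 1025 = 1580
Denominator = 1580 * 9.81 * 0.0029 = 44.949420
theta = 14.33 / 44.949420
theta = 0.3188

0.3188


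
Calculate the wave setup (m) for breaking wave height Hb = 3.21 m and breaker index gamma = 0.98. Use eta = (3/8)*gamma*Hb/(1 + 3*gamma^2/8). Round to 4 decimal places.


eta = (3/8) * gamma * Hb / (1 + 3*gamma^2/8)
Numerator = (3/8) * 0.98 * 3.21 = 1.179675
Denominator = 1 + 3*0.98^2/8 = 1 + 0.360150 = 1.360150
eta = 1.179675 / 1.360150
eta = 0.8673 m

0.8673


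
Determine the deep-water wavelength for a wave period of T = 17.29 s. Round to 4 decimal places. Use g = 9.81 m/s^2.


L0 = g * T^2 / (2 * pi)
L0 = 9.81 * 17.29^2 / (2 * pi)
L0 = 9.81 * 298.9441 / 6.28319
L0 = 2932.6416 / 6.28319
L0 = 466.7444 m

466.7444


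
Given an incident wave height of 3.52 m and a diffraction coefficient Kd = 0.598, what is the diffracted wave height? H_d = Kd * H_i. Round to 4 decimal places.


H_d = Kd * H_i
H_d = 0.598 * 3.52
H_d = 2.1050 m

2.1050


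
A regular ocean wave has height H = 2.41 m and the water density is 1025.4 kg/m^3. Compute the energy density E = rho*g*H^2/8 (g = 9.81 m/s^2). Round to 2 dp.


E = (1/8) * rho * g * H^2
E = (1/8) * 1025.4 * 9.81 * 2.41^2
E = 0.125 * 1025.4 * 9.81 * 5.8081
E = 7303.09 J/m^2

7303.09


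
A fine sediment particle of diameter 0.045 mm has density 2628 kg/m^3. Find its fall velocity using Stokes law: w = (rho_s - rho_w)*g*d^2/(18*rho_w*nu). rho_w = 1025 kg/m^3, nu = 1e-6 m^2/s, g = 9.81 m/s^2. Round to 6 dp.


w = (rho_s - rho_w) * g * d^2 / (18 * rho_w * nu)
d = 0.045 mm = 0.000045 m
rho_s - rho_w = 2628 - 1025 = 1603
Numerator = 1603 * 9.81 * (0.000045)^2 = 0.000031843996
Denominator = 18 * 1025 * 1e-6 = 0.018450
w = 0.001726 m/s

0.001726


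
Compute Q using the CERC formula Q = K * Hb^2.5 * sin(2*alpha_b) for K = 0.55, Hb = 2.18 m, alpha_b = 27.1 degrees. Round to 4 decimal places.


Q = K * Hb^2.5 * sin(2 * alpha_b)
Hb^2.5 = 2.18^2.5 = 7.016835
sin(2 * 27.1) = sin(54.2) = 0.811064
Q = 0.55 * 7.016835 * 0.811064
Q = 3.1301 m^3/s

3.1301


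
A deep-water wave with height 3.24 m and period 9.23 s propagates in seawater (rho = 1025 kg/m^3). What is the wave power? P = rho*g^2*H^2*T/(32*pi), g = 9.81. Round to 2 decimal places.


P = rho * g^2 * H^2 * T / (32 * pi)
P = 1025 * 9.81^2 * 3.24^2 * 9.23 / (32 * pi)
P = 1025 * 96.2361 * 10.4976 * 9.23 / 100.53096
P = 95072.25 W/m

95072.25


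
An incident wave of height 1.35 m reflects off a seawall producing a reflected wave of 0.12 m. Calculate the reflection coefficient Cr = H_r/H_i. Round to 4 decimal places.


Cr = H_r / H_i
Cr = 0.12 / 1.35
Cr = 0.0889

0.0889


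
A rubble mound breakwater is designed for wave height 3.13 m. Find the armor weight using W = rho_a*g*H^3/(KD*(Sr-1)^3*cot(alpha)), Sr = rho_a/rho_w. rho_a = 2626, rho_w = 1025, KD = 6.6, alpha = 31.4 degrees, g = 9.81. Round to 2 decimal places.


Sr = rho_a / rho_w = 2626 / 1025 = 2.561951
(Sr - 1) = 1.561951
(Sr - 1)^3 = 3.810679
cot(31.4) = 1 / tan(31.4) = 1 / 0.610403 = 1.638263
Numerator = 2626 * 9.81 * 3.13^3 = 789944.7949
Denominator = 6.6 * 3.810679 * 1.638263 = 41.203106
W = 789944.7949 / 41.203106
W = 19171.97 N

19171.97


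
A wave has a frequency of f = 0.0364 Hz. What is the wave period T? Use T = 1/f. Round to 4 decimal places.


T = 1 / f
T = 1 / 0.0364
T = 27.4725 s

27.4725


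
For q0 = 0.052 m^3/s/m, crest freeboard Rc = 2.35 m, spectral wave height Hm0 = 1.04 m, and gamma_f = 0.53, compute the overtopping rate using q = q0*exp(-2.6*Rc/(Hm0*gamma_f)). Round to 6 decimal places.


q = q0 * exp(-2.6 * Rc / (Hm0 * gamma_f))
Exponent = -2.6 * 2.35 / (1.04 * 0.53)
= -2.6 * 2.35 / 0.5512
= -11.084906
exp(-11.084906) = 0.000015
q = 0.052 * 0.000015
q = 0.000001 m^3/s/m

0.000001


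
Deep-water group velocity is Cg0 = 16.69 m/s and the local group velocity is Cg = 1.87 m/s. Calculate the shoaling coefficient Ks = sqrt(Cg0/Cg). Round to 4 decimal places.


Ks = sqrt(Cg0 / Cg)
Ks = sqrt(16.69 / 1.87)
Ks = sqrt(8.9251)
Ks = 2.9875

2.9875


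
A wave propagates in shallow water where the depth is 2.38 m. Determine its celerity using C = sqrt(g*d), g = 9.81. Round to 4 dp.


Using the shallow-water approximation:
C = sqrt(g * d) = sqrt(9.81 * 2.38)
C = sqrt(23.3478)
C = 4.8320 m/s

4.8320


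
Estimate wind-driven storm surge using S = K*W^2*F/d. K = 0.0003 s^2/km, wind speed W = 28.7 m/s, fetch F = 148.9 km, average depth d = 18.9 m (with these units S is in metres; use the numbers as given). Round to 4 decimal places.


S = K * W^2 * F / d
W^2 = 28.7^2 = 823.69
S = 0.0003 * 823.69 * 148.9 / 18.9
Numerator = 0.0003 * 823.69 * 148.9 = 36.794232
S = 36.794232 / 18.9 = 1.9468 m

1.9468


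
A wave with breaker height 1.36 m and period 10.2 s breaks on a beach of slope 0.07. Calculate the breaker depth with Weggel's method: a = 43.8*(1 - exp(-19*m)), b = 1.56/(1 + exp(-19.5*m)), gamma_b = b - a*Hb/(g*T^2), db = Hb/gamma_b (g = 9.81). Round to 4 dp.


a = 43.8 * (1 - exp(-19 * m))
exp(-19 * 0.07) = exp(-1.3300) = 0.264477
a = 43.8 * (1 - 0.264477) = 32.215896
b = 1.56 / (1 + exp(-19.5 * m))
exp(-19.5 * 0.07) = exp(-1.3650) = 0.255381
b = 1.56 / (1 + 0.255381) = 1.242651
Hb / (g * T^2) = 1.36 / (9.81 * 10.2^2) = 1.36 / 1020.6324 = 0.00133251
gamma_b = b - a * Hb/(g*T^2) = 1.242651 - 32.215896 * 0.00133251 = 1.199723
db = Hb / gamma_b = 1.36 / 1.199723
db = 1.1336 m

1.1336


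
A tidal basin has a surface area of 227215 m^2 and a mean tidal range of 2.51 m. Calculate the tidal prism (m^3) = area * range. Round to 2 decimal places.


Tidal prism = Area * Tidal range
P = 227215 * 2.51
P = 570309.65 m^3

570309.65


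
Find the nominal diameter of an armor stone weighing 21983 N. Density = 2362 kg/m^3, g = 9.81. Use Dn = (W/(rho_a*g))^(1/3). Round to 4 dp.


V = W / (rho_a * g)
V = 21983 / (2362 * 9.81)
V = 21983 / 23171.22
V = 0.948720 m^3
Dn = V^(1/3) = 0.948720^(1/3)
Dn = 0.9826 m

0.9826


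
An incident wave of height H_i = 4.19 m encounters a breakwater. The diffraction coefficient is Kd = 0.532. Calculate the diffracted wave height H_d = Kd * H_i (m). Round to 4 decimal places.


H_d = Kd * H_i
H_d = 0.532 * 4.19
H_d = 2.2291 m

2.2291


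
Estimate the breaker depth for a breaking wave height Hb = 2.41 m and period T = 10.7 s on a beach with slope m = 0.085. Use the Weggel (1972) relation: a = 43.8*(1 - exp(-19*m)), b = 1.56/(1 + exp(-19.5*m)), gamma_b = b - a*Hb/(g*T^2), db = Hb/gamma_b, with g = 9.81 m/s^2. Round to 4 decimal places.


a = 43.8 * (1 - exp(-19 * m))
exp(-19 * 0.085) = exp(-1.6150) = 0.198891
a = 43.8 * (1 - 0.198891) = 35.088589
b = 1.56 / (1 + exp(-19.5 * m))
exp(-19.5 * 0.085) = exp(-1.6575) = 0.190615
b = 1.56 / (1 + 0.190615) = 1.310247
Hb / (g * T^2) = 2.41 / (9.81 * 10.7^2) = 2.41 / 1123.1469 = 0.00214576
gamma_b = b - a * Hb/(g*T^2) = 1.310247 - 35.088589 * 0.00214576 = 1.234956
db = Hb / gamma_b = 2.41 / 1.234956
db = 1.9515 m

1.9515


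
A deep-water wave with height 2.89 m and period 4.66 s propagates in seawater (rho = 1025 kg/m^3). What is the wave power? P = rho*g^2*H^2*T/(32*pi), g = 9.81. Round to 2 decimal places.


P = rho * g^2 * H^2 * T / (32 * pi)
P = 1025 * 9.81^2 * 2.89^2 * 4.66 / (32 * pi)
P = 1025 * 96.2361 * 8.3521 * 4.66 / 100.53096
P = 38189.47 W/m

38189.47


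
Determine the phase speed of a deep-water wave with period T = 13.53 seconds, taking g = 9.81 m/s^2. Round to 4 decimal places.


We use the deep-water celerity formula:
C = g * T / (2 * pi)
C = 9.81 * 13.53 / (2 * 3.14159...)
C = 132.729300 / 6.283185
C = 21.1245 m/s

21.1245


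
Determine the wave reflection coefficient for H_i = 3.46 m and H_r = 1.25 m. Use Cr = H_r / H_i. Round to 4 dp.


Cr = H_r / H_i
Cr = 1.25 / 3.46
Cr = 0.3613

0.3613


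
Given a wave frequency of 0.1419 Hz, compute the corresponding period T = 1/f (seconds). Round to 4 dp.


T = 1 / f
T = 1 / 0.1419
T = 7.0472 s

7.0472


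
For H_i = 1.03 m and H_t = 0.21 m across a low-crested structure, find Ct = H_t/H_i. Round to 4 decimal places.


Ct = H_t / H_i
Ct = 0.21 / 1.03
Ct = 0.2039

0.2039


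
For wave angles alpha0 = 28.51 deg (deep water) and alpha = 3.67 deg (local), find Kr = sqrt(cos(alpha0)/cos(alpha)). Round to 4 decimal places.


Kr = sqrt(cos(alpha0) / cos(alpha))
cos(28.51) = 0.878734
cos(3.67) = 0.997949
Kr = sqrt(0.878734 / 0.997949)
Kr = sqrt(0.880540)
Kr = 0.9384

0.9384


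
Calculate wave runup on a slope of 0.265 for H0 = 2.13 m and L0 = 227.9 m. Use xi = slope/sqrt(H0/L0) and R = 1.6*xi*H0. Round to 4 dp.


xi = slope / sqrt(H0/L0)
H0/L0 = 2.13/227.9 = 0.009346
sqrt(0.009346) = 0.096676
xi = 0.265 / 0.096676 = 2.741121
R = 1.6 * xi * H0 = 1.6 * 2.741121 * 2.13
R = 9.3417 m

9.3417


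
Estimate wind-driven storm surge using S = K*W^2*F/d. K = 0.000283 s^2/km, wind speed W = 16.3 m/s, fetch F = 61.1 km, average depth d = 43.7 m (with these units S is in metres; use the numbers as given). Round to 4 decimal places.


S = K * W^2 * F / d
W^2 = 16.3^2 = 265.69
S = 0.000283 * 265.69 * 61.1 / 43.7
Numerator = 0.000283 * 265.69 * 61.1 = 4.594125
S = 4.594125 / 43.7 = 0.1051 m

0.1051


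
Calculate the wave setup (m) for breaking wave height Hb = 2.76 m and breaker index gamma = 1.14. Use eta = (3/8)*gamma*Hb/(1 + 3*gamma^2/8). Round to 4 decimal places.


eta = (3/8) * gamma * Hb / (1 + 3*gamma^2/8)
Numerator = (3/8) * 1.14 * 2.76 = 1.179900
Denominator = 1 + 3*1.14^2/8 = 1 + 0.487350 = 1.487350
eta = 1.179900 / 1.487350
eta = 0.7933 m

0.7933


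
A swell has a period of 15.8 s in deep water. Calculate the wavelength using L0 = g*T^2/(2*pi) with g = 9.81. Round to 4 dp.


L0 = g * T^2 / (2 * pi)
L0 = 9.81 * 15.8^2 / (2 * pi)
L0 = 9.81 * 249.6400 / 6.28319
L0 = 2448.9684 / 6.28319
L0 = 389.7654 m

389.7654


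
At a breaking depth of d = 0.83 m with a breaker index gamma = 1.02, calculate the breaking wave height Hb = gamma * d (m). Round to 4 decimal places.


Hb = gamma * d
Hb = 1.02 * 0.83
Hb = 0.8466 m

0.8466


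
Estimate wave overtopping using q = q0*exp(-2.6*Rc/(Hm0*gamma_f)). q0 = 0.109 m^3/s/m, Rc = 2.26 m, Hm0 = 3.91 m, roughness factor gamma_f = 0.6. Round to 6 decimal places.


q = q0 * exp(-2.6 * Rc / (Hm0 * gamma_f))
Exponent = -2.6 * 2.26 / (3.91 * 0.6)
= -2.6 * 2.26 / 2.3460
= -2.504689
exp(-2.504689) = 0.081701
q = 0.109 * 0.081701
q = 0.008905 m^3/s/m

0.008905


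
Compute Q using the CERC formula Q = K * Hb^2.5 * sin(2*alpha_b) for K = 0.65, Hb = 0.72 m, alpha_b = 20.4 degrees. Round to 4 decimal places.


Q = K * Hb^2.5 * sin(2 * alpha_b)
Hb^2.5 = 0.72^2.5 = 0.439877
sin(2 * 20.4) = sin(40.8) = 0.653421
Q = 0.65 * 0.439877 * 0.653421
Q = 0.1868 m^3/s

0.1868


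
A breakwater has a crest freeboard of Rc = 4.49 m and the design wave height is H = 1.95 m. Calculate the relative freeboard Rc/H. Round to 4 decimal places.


Relative freeboard = Rc / H
= 4.49 / 1.95
= 2.3026

2.3026


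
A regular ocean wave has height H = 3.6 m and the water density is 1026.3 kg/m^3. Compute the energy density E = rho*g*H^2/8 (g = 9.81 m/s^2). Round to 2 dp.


E = (1/8) * rho * g * H^2
E = (1/8) * 1026.3 * 9.81 * 3.6^2
E = 0.125 * 1026.3 * 9.81 * 12.9600
E = 16310.16 J/m^2

16310.16


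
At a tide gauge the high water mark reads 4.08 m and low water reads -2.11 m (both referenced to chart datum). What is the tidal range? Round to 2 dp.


Tidal range = High water - Low water
Tidal range = 4.08 - (-2.11)
Tidal range = 6.19 m

6.19


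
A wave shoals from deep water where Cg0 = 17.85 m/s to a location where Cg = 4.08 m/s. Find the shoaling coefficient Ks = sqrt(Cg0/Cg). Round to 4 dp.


Ks = sqrt(Cg0 / Cg)
Ks = sqrt(17.85 / 4.08)
Ks = sqrt(4.3750)
Ks = 2.0917

2.0917


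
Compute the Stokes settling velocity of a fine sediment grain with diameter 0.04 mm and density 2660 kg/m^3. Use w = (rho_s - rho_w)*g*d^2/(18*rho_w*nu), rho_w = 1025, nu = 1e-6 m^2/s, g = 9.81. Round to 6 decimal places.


w = (rho_s - rho_w) * g * d^2 / (18 * rho_w * nu)
d = 0.04 mm = 0.000040 m
rho_s - rho_w = 2660 - 1025 = 1635
Numerator = 1635 * 9.81 * (0.000040)^2 = 0.000025662960
Denominator = 18 * 1025 * 1e-6 = 0.018450
w = 0.001391 m/s

0.001391


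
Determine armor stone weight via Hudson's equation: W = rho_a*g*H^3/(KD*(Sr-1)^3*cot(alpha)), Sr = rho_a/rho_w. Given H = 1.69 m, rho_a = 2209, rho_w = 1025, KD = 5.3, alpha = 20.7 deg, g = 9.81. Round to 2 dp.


Sr = rho_a / rho_w = 2209 / 1025 = 2.155122
(Sr - 1) = 1.155122
(Sr - 1)^3 = 1.541287
cot(20.7) = 1 / tan(20.7) = 1 / 0.377869 = 2.646423
Numerator = 2209 * 9.81 * 1.69^3 = 104598.3508
Denominator = 5.3 * 1.541287 * 2.646423 = 21.618158
W = 104598.3508 / 21.618158
W = 4838.45 N

4838.45


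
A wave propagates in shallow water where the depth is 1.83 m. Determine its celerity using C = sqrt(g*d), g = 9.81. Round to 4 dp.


Using the shallow-water approximation:
C = sqrt(g * d) = sqrt(9.81 * 1.83)
C = sqrt(17.9523)
C = 4.2370 m/s

4.2370


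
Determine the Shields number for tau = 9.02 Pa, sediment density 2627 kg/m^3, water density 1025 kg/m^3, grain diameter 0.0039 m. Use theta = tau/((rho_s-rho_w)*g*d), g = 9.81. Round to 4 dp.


theta = tau / ((rho_s - rho_w) * g * d)
rho_s - rho_w = 2627 - 1025 = 1602
Denominator = 1602 * 9.81 * 0.0039 = 61.290918
theta = 9.02 / 61.290918
theta = 0.1472

0.1472


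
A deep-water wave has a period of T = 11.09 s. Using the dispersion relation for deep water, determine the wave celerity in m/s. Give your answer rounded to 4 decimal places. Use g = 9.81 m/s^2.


We use the deep-water celerity formula:
C = g * T / (2 * pi)
C = 9.81 * 11.09 / (2 * 3.14159...)
C = 108.792900 / 6.283185
C = 17.3149 m/s

17.3149


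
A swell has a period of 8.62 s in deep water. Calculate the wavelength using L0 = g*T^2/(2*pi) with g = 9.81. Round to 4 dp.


L0 = g * T^2 / (2 * pi)
L0 = 9.81 * 8.62^2 / (2 * pi)
L0 = 9.81 * 74.3044 / 6.28319
L0 = 728.9262 / 6.28319
L0 = 116.0122 m

116.0122


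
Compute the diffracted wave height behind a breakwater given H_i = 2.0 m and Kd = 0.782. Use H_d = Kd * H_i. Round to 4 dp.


H_d = Kd * H_i
H_d = 0.782 * 2.0
H_d = 1.5640 m

1.5640


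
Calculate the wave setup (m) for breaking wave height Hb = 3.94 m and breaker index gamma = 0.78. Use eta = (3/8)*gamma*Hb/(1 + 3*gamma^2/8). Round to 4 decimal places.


eta = (3/8) * gamma * Hb / (1 + 3*gamma^2/8)
Numerator = (3/8) * 0.78 * 3.94 = 1.152450
Denominator = 1 + 3*0.78^2/8 = 1 + 0.228150 = 1.228150
eta = 1.152450 / 1.228150
eta = 0.9384 m

0.9384


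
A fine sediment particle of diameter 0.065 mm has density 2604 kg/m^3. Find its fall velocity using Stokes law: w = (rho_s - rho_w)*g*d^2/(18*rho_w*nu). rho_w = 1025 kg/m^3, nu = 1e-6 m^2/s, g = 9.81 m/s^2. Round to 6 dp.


w = (rho_s - rho_w) * g * d^2 / (18 * rho_w * nu)
d = 0.065 mm = 0.000065 m
rho_s - rho_w = 2604 - 1025 = 1579
Numerator = 1579 * 9.81 * (0.000065)^2 = 0.000065445208
Denominator = 18 * 1025 * 1e-6 = 0.018450
w = 0.003547 m/s

0.003547


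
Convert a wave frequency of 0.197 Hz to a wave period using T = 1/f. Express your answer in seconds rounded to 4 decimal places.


T = 1 / f
T = 1 / 0.197
T = 5.0761 s

5.0761


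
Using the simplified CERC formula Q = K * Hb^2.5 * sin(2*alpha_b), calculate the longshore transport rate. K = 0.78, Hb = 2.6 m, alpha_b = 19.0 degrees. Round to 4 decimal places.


Q = K * Hb^2.5 * sin(2 * alpha_b)
Hb^2.5 = 2.6^2.5 = 10.900172
sin(2 * 19.0) = sin(38.0) = 0.615661
Q = 0.78 * 10.900172 * 0.615661
Q = 5.2344 m^3/s

5.2344


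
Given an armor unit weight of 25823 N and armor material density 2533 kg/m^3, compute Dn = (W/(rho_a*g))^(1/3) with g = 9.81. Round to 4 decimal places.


V = W / (rho_a * g)
V = 25823 / (2533 * 9.81)
V = 25823 / 24848.73
V = 1.039208 m^3
Dn = V^(1/3) = 1.039208^(1/3)
Dn = 1.0129 m

1.0129


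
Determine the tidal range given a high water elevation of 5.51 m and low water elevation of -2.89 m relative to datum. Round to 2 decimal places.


Tidal range = High water - Low water
Tidal range = 5.51 - (-2.89)
Tidal range = 8.40 m

8.40


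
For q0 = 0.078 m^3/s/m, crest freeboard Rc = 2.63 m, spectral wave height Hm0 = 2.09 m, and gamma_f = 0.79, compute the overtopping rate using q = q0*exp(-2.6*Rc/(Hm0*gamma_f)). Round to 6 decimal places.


q = q0 * exp(-2.6 * Rc / (Hm0 * gamma_f))
Exponent = -2.6 * 2.63 / (2.09 * 0.79)
= -2.6 * 2.63 / 1.6511
= -4.141481
exp(-4.141481) = 0.015899
q = 0.078 * 0.015899
q = 0.001240 m^3/s/m

0.001240


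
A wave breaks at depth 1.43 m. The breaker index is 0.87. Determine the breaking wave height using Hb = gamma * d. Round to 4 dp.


Hb = gamma * d
Hb = 0.87 * 1.43
Hb = 1.2441 m

1.2441


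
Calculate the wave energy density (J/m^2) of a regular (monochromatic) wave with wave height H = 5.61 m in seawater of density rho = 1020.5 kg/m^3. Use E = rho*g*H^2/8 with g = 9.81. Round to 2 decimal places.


E = (1/8) * rho * g * H^2
E = (1/8) * 1020.5 * 9.81 * 5.61^2
E = 0.125 * 1020.5 * 9.81 * 31.4721
E = 39383.81 J/m^2

39383.81


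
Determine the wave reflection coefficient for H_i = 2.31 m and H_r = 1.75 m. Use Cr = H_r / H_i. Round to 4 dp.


Cr = H_r / H_i
Cr = 1.75 / 2.31
Cr = 0.7576

0.7576


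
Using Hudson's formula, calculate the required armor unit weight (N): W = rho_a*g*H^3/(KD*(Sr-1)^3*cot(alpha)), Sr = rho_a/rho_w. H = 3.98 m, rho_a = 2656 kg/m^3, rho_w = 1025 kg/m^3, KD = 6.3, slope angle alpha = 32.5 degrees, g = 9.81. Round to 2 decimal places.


Sr = rho_a / rho_w = 2656 / 1025 = 2.591220
(Sr - 1) = 1.591220
(Sr - 1)^3 = 4.028935
cot(32.5) = 1 / tan(32.5) = 1 / 0.637070 = 1.569686
Numerator = 2656 * 9.81 * 3.98^3 = 1642654.7517
Denominator = 6.3 * 4.028935 * 1.569686 = 39.842218
W = 1642654.7517 / 39.842218
W = 41229.00 N

41229.00


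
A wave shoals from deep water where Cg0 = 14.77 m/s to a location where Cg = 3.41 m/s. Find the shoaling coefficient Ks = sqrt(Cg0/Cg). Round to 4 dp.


Ks = sqrt(Cg0 / Cg)
Ks = sqrt(14.77 / 3.41)
Ks = sqrt(4.3314)
Ks = 2.0812

2.0812


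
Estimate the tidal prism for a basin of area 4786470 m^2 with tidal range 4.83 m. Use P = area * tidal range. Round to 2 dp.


Tidal prism = Area * Tidal range
P = 4786470 * 4.83
P = 23118650.10 m^3

23118650.10


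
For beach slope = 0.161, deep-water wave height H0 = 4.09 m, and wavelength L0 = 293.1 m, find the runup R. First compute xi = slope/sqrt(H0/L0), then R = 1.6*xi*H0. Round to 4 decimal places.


xi = slope / sqrt(H0/L0)
H0/L0 = 4.09/293.1 = 0.013954
sqrt(0.013954) = 0.118128
xi = 0.161 / 0.118128 = 1.362926
R = 1.6 * xi * H0 = 1.6 * 1.362926 * 4.09
R = 8.9190 m

8.9190


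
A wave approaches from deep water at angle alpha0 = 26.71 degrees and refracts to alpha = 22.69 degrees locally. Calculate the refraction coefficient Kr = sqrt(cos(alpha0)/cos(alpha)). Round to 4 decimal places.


Kr = sqrt(cos(alpha0) / cos(alpha))
cos(26.71) = 0.893293
cos(22.69) = 0.922605
Kr = sqrt(0.893293 / 0.922605)
Kr = sqrt(0.968229)
Kr = 0.9840

0.9840


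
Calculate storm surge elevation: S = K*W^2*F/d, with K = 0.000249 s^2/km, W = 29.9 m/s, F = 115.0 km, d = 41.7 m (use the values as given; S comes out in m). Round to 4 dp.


S = K * W^2 * F / d
W^2 = 29.9^2 = 894.01
S = 0.000249 * 894.01 * 115.0 / 41.7
Numerator = 0.000249 * 894.01 * 115.0 = 25.599976
S = 25.599976 / 41.7 = 0.6139 m

0.6139


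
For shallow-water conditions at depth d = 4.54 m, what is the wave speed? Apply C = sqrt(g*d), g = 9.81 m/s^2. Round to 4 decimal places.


Using the shallow-water approximation:
C = sqrt(g * d) = sqrt(9.81 * 4.54)
C = sqrt(44.5374)
C = 6.6736 m/s

6.6736


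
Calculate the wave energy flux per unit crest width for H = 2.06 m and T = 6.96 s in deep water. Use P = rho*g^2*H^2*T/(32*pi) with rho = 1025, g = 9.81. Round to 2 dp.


P = rho * g^2 * H^2 * T / (32 * pi)
P = 1025 * 9.81^2 * 2.06^2 * 6.96 / (32 * pi)
P = 1025 * 96.2361 * 4.2436 * 6.96 / 100.53096
P = 28980.49 W/m

28980.49


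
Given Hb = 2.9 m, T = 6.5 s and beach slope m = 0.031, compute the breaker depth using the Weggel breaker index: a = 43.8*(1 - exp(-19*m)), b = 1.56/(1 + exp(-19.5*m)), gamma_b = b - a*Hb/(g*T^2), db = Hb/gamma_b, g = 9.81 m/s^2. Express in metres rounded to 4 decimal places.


a = 43.8 * (1 - exp(-19 * m))
exp(-19 * 0.031) = exp(-0.5890) = 0.554882
a = 43.8 * (1 - 0.554882) = 19.496173
b = 1.56 / (1 + exp(-19.5 * m))
exp(-19.5 * 0.031) = exp(-0.6045) = 0.546348
b = 1.56 / (1 + 0.546348) = 1.008829
Hb / (g * T^2) = 2.9 / (9.81 * 6.5^2) = 2.9 / 414.4725 = 0.00699685
gamma_b = b - a * Hb/(g*T^2) = 1.008829 - 19.496173 * 0.00699685 = 0.872417
db = Hb / gamma_b = 2.9 / 0.872417
db = 3.3241 m

3.3241


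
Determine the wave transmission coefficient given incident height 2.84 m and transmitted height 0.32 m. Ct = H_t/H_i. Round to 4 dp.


Ct = H_t / H_i
Ct = 0.32 / 2.84
Ct = 0.1127

0.1127


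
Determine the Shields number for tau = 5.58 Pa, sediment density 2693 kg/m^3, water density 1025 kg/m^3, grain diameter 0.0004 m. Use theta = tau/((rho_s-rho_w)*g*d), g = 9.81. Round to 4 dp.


theta = tau / ((rho_s - rho_w) * g * d)
rho_s - rho_w = 2693 - 1025 = 1668
Denominator = 1668 * 9.81 * 0.0004 = 6.545232
theta = 5.58 / 6.545232
theta = 0.8525

0.8525


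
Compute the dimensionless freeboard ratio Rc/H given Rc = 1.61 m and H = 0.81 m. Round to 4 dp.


Relative freeboard = Rc / H
= 1.61 / 0.81
= 1.9877

1.9877


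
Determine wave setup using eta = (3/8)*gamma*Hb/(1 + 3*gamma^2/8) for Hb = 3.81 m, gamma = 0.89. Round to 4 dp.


eta = (3/8) * gamma * Hb / (1 + 3*gamma^2/8)
Numerator = (3/8) * 0.89 * 3.81 = 1.271588
Denominator = 1 + 3*0.89^2/8 = 1 + 0.297038 = 1.297038
eta = 1.271588 / 1.297038
eta = 0.9804 m

0.9804


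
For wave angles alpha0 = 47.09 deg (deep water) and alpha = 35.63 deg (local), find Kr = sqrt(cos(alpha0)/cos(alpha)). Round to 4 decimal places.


Kr = sqrt(cos(alpha0) / cos(alpha))
cos(47.09) = 0.680849
cos(35.63) = 0.812796
Kr = sqrt(0.680849 / 0.812796)
Kr = sqrt(0.837663)
Kr = 0.9152

0.9152


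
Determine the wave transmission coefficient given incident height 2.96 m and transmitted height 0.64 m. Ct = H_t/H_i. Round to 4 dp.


Ct = H_t / H_i
Ct = 0.64 / 2.96
Ct = 0.2162

0.2162


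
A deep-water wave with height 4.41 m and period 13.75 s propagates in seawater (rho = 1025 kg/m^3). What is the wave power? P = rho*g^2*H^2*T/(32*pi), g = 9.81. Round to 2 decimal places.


P = rho * g^2 * H^2 * T / (32 * pi)
P = 1025 * 9.81^2 * 4.41^2 * 13.75 / (32 * pi)
P = 1025 * 96.2361 * 19.4481 * 13.75 / 100.53096
P = 262386.75 W/m

262386.75


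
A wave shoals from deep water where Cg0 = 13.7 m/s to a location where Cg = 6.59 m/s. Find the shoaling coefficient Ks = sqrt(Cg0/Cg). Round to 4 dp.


Ks = sqrt(Cg0 / Cg)
Ks = sqrt(13.7 / 6.59)
Ks = sqrt(2.0789)
Ks = 1.4418

1.4418


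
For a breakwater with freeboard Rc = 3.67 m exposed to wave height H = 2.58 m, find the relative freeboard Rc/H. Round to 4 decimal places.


Relative freeboard = Rc / H
= 3.67 / 2.58
= 1.4225

1.4225


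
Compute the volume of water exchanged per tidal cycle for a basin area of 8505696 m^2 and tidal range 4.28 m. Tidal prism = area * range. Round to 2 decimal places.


Tidal prism = Area * Tidal range
P = 8505696 * 4.28
P = 36404378.88 m^3

36404378.88


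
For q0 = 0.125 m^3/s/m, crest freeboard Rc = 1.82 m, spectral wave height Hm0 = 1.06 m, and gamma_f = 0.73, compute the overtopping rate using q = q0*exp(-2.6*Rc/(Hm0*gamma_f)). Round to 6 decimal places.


q = q0 * exp(-2.6 * Rc / (Hm0 * gamma_f))
Exponent = -2.6 * 1.82 / (1.06 * 0.73)
= -2.6 * 1.82 / 0.7738
= -6.115275
exp(-6.115275) = 0.002209
q = 0.125 * 0.002209
q = 0.000276 m^3/s/m

0.000276


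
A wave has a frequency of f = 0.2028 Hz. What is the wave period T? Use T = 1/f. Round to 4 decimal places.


T = 1 / f
T = 1 / 0.2028
T = 4.9310 s

4.9310


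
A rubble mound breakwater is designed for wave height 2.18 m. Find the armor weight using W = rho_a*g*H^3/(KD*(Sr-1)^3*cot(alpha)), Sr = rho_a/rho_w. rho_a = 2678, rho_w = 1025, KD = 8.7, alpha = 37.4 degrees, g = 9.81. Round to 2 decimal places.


Sr = rho_a / rho_w = 2678 / 1025 = 2.612683
(Sr - 1) = 1.612683
(Sr - 1)^3 = 4.194179
cot(37.4) = 1 / tan(37.4) = 1 / 0.764558 = 1.307946
Numerator = 2678 * 9.81 * 2.18^3 = 272175.5197
Denominator = 8.7 * 4.194179 * 1.307946 = 47.726098
W = 272175.5197 / 47.726098
W = 5702.87 N

5702.87


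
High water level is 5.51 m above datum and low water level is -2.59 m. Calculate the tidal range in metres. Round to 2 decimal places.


Tidal range = High water - Low water
Tidal range = 5.51 - (-2.59)
Tidal range = 8.10 m

8.10


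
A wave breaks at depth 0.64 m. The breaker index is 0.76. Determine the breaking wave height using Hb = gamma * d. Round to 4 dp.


Hb = gamma * d
Hb = 0.76 * 0.64
Hb = 0.4864 m

0.4864


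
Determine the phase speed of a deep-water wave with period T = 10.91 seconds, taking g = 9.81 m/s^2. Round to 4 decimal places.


We use the deep-water celerity formula:
C = g * T / (2 * pi)
C = 9.81 * 10.91 / (2 * 3.14159...)
C = 107.027100 / 6.283185
C = 17.0339 m/s

17.0339


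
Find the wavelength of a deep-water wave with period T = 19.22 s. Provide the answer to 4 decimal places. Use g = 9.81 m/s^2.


L0 = g * T^2 / (2 * pi)
L0 = 9.81 * 19.22^2 / (2 * pi)
L0 = 9.81 * 369.4084 / 6.28319
L0 = 3623.8964 / 6.28319
L0 = 576.7610 m

576.7610


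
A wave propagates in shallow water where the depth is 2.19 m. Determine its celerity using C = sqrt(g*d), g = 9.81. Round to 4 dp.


Using the shallow-water approximation:
C = sqrt(g * d) = sqrt(9.81 * 2.19)
C = sqrt(21.4839)
C = 4.6351 m/s

4.6351


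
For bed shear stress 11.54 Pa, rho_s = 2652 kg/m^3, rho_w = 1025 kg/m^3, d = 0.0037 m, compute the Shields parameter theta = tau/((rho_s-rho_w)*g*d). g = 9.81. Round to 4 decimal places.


theta = tau / ((rho_s - rho_w) * g * d)
rho_s - rho_w = 2652 - 1025 = 1627
Denominator = 1627 * 9.81 * 0.0037 = 59.055219
theta = 11.54 / 59.055219
theta = 0.1954

0.1954


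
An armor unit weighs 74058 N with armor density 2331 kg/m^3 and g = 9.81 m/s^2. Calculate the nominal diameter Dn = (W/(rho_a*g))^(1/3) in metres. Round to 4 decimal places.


V = W / (rho_a * g)
V = 74058 / (2331 * 9.81)
V = 74058 / 22867.11
V = 3.238625 m^3
Dn = V^(1/3) = 3.238625^(1/3)
Dn = 1.4795 m

1.4795


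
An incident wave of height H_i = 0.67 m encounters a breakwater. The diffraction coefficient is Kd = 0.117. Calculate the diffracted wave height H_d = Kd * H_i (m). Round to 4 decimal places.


H_d = Kd * H_i
H_d = 0.117 * 0.67
H_d = 0.0784 m

0.0784


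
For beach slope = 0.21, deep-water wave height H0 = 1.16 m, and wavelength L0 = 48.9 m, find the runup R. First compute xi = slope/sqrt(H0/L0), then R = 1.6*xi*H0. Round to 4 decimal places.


xi = slope / sqrt(H0/L0)
H0/L0 = 1.16/48.9 = 0.023722
sqrt(0.023722) = 0.154019
xi = 0.21 / 0.154019 = 1.363467
R = 1.6 * xi * H0 = 1.6 * 1.363467 * 1.16
R = 2.5306 m

2.5306


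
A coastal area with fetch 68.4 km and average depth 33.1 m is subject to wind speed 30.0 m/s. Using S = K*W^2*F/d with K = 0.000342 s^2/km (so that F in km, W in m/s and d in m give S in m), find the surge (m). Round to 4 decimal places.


S = K * W^2 * F / d
W^2 = 30.0^2 = 900.00
S = 0.000342 * 900.00 * 68.4 / 33.1
Numerator = 0.000342 * 900.00 * 68.4 = 21.053520
S = 21.053520 / 33.1 = 0.6361 m

0.6361


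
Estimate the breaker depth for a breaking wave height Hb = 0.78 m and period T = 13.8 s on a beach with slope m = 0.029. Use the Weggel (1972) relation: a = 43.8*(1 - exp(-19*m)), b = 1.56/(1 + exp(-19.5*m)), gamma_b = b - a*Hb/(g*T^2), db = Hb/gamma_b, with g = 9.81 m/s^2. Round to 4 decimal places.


a = 43.8 * (1 - exp(-19 * m))
exp(-19 * 0.029) = exp(-0.5510) = 0.576373
a = 43.8 * (1 - 0.576373) = 18.554856
b = 1.56 / (1 + exp(-19.5 * m))
exp(-19.5 * 0.029) = exp(-0.5655) = 0.568076
b = 1.56 / (1 + 0.568076) = 0.994850
Hb / (g * T^2) = 0.78 / (9.81 * 13.8^2) = 0.78 / 1868.2164 = 0.00041751
gamma_b = b - a * Hb/(g*T^2) = 0.994850 - 18.554856 * 0.00041751 = 0.987103
db = Hb / gamma_b = 0.78 / 0.987103
db = 0.7902 m

0.7902


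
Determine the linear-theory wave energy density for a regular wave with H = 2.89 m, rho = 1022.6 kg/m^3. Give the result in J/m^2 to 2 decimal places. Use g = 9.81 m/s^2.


E = (1/8) * rho * g * H^2
E = (1/8) * 1022.6 * 9.81 * 2.89^2
E = 0.125 * 1022.6 * 9.81 * 8.3521
E = 10473.23 J/m^2

10473.23


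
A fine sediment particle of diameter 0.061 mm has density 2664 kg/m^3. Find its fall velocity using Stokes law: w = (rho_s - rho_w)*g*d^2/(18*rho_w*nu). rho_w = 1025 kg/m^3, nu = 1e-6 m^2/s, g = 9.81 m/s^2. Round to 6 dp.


w = (rho_s - rho_w) * g * d^2 / (18 * rho_w * nu)
d = 0.061 mm = 0.000061 m
rho_s - rho_w = 2664 - 1025 = 1639
Numerator = 1639 * 9.81 * (0.000061)^2 = 0.000059828433
Denominator = 18 * 1025 * 1e-6 = 0.018450
w = 0.003243 m/s

0.003243
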